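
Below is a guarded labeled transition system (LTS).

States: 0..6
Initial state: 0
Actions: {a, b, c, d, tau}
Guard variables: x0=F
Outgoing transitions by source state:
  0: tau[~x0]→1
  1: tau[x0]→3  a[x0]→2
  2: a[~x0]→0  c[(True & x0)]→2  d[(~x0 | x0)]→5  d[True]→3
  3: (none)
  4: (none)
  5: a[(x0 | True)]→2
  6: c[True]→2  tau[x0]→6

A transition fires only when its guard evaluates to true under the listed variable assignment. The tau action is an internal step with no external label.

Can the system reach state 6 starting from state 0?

After dropping false guards: 6 live edges.
depth 0: {0}
depth 1: {1}  total {0,1}
R = {0,1}

Answer: UNREACHABLE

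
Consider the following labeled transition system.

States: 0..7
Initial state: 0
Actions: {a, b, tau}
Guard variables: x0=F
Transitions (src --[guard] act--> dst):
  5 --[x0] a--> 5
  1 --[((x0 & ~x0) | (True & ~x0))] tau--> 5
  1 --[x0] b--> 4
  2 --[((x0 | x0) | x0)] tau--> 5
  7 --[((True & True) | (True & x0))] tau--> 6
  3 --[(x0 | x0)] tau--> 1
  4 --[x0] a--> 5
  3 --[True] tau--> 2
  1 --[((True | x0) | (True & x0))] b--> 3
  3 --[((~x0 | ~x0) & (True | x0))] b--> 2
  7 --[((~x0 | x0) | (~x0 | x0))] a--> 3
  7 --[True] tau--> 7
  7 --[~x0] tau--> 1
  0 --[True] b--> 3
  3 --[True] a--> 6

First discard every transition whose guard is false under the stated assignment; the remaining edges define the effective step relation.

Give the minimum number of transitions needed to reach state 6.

Breadth-first toward 6:
  L0 = {0}
  L1 = {3}
  L2 = {2,6}
first hit 6 at d=2 via b·a

Answer: 2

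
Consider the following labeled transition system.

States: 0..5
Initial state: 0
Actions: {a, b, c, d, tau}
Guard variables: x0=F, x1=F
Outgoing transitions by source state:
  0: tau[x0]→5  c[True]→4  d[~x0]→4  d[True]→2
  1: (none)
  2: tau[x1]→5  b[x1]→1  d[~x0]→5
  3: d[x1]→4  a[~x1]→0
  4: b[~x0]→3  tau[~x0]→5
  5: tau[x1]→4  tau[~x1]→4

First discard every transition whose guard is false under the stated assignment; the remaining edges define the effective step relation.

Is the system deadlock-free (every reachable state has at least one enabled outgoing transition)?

Answer: DEADLOCK-FREE

Analysis:
Reach set: {0,2,3,4,5}
  0: c→4  d→2  d→4  [deg 3]
  2: d→5  [deg 1]
  3: a→0  [deg 1]
  4: b→3  tau→5  [deg 2]
  5: tau→4  [deg 1]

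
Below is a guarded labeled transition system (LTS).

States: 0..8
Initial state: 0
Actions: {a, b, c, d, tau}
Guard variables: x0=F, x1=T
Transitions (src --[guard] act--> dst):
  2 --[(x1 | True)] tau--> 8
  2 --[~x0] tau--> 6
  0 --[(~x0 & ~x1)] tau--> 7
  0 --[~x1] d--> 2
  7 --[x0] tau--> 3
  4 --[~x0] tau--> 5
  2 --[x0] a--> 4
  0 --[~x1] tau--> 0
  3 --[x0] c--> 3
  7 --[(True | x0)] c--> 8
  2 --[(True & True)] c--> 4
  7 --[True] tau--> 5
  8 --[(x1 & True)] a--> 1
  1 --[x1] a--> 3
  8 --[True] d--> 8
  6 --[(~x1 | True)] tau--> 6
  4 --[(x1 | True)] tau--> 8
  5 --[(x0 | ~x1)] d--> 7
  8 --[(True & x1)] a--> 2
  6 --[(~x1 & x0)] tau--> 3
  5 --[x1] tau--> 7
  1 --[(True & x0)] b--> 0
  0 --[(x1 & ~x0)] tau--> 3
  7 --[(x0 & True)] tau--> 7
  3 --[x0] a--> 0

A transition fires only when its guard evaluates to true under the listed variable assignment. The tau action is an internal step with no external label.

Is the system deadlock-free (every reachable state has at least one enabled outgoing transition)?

Answer: DEADLOCK at state 3

Trace:
Reachable = {0,3}
  0: tau→3  [1 out]
  3: ∅  [STUCK]
trace reaching 3: tau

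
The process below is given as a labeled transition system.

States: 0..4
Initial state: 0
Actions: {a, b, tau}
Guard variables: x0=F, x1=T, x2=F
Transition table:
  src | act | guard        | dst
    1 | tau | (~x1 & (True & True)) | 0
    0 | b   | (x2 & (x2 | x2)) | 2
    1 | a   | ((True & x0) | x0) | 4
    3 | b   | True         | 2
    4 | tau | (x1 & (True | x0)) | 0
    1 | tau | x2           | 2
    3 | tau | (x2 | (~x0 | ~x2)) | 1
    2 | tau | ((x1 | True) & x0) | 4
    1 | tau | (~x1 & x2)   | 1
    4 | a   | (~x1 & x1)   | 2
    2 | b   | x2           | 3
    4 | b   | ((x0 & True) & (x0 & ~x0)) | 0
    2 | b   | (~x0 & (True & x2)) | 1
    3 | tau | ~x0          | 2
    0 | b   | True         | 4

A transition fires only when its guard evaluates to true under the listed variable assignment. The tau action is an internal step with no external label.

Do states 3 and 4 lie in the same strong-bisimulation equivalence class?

Compute ~ classes (split until stable):
  π0 = {{0,1,2,3,4}}
  π1 = {{0},{1,2},{3},{4}}
Fixed point at round 2; 4 class(es).
[3]={3}  [4]={4}

Answer: NOT BISIMILAR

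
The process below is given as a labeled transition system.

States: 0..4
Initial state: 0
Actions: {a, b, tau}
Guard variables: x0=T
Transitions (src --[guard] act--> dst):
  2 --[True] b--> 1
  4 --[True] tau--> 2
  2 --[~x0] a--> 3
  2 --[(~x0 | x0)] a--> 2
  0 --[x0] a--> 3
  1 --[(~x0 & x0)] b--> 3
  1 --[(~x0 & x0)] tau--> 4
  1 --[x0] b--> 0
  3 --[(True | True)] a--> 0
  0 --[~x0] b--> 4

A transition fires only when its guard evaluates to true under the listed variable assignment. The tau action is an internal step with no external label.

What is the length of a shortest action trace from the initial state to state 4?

Answer: UNREACHABLE

Trace:
Breadth-first toward 4:
  Layer 0: {0}
  Layer 1: {3}
4 never appears.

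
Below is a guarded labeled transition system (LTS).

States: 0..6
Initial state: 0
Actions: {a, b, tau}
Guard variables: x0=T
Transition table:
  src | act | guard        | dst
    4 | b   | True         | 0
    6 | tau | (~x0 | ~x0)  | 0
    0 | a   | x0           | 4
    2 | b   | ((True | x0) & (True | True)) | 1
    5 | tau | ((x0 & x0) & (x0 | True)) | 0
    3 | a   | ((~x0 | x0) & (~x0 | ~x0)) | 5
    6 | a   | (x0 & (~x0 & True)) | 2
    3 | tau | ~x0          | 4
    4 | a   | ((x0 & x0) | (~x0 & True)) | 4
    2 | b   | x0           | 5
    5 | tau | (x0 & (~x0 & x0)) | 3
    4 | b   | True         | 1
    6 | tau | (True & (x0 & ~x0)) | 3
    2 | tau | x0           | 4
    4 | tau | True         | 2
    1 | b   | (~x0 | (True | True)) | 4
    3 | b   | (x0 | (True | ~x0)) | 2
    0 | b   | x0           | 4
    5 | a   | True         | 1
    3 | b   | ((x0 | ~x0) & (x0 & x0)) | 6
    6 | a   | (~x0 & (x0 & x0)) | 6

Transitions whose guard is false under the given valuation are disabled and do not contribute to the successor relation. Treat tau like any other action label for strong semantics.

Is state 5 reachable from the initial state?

After dropping false guards: 14 live edges.
Layer 0: {0}
Layer 1: {4}  total {0,4}
Layer 2: {1,2}  total {0,1,2,4}
Layer 3: {5}  total {0,1,2,4,5}
Reachable = {0,1,2,4,5}
witness 5: a·tau·b

Answer: REACHABLE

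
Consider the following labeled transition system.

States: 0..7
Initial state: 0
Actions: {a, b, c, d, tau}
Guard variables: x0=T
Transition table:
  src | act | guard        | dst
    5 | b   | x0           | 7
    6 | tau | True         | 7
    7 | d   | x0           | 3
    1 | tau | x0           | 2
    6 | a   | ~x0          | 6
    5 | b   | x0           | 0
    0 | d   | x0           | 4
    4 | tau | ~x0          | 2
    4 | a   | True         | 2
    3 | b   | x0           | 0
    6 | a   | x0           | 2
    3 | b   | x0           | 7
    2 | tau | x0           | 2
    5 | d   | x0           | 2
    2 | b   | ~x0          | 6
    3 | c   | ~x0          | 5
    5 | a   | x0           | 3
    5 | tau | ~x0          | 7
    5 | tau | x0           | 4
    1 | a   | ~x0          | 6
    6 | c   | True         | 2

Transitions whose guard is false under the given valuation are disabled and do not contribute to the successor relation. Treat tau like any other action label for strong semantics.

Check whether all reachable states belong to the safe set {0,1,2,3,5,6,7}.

Safe = {0,1,2,3,5,6,7}
Reach set: {0,2,4}
  0: safe
  2: safe
  4: ✗ unsafe
counterexample path to 4: d

Answer: INVARIANT VIOLATED at state 4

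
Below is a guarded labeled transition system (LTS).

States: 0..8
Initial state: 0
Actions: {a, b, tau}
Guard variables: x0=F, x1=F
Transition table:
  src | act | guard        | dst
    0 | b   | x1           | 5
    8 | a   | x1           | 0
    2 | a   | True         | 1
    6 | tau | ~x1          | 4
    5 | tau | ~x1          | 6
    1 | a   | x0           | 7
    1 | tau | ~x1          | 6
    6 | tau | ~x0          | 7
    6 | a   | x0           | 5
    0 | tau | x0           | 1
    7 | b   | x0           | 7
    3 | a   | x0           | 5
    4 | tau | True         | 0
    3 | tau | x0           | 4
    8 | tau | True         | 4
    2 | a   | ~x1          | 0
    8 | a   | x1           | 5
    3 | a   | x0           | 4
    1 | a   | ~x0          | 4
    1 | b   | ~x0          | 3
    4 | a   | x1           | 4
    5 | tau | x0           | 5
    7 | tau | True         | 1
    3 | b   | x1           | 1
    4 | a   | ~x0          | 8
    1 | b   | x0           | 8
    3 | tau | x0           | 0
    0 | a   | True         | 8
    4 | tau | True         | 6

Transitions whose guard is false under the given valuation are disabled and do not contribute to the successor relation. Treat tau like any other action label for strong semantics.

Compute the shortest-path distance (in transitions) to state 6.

Layered search for 6:
  L0 = {0}
  L1 = {8}
  L2 = {4}
  L3 = {6}
first hit 6 at d=3 via a·tau·tau

Answer: 3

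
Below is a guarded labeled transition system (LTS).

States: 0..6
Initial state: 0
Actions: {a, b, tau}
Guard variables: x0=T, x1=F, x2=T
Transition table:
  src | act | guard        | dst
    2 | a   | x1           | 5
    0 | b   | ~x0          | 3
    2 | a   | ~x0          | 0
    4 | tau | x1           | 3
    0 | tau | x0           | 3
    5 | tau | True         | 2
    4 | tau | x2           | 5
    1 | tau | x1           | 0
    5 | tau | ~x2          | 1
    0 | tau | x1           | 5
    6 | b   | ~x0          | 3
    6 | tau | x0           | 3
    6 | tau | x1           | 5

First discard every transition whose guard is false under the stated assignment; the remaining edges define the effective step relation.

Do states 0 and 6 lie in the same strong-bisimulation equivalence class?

Answer: BISIMILAR

Trace:
Compute ~ classes (split until stable):
  π0 = {{0,1,2,3,4,5,6}}
  π1 = {{0,4,5,6},{1,2,3}}
  π2 = {{0,5,6},{1,2,3},{4}}
Fixed point at round 3; 3 class(es).
0∈{0,5,6}, 6∈{0,5,6}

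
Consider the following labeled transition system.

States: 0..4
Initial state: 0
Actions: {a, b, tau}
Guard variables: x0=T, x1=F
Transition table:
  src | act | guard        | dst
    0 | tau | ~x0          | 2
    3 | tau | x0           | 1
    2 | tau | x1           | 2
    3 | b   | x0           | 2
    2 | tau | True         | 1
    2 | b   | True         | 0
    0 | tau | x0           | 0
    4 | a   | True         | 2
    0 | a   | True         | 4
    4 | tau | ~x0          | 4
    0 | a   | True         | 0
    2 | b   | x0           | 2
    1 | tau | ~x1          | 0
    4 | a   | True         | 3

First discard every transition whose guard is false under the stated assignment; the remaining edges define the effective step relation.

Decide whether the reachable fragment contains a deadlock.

Answer: DEADLOCK-FREE

Trace:
Reach set: {0,1,2,3,4}
  0: a→0  a→4  tau→0  [3 out]
  1: tau→0  [1 out]
  2: b→0  b→2  tau→1  [3 out]
  3: b→2  tau→1  [2 out]
  4: a→2  a→3  [2 out]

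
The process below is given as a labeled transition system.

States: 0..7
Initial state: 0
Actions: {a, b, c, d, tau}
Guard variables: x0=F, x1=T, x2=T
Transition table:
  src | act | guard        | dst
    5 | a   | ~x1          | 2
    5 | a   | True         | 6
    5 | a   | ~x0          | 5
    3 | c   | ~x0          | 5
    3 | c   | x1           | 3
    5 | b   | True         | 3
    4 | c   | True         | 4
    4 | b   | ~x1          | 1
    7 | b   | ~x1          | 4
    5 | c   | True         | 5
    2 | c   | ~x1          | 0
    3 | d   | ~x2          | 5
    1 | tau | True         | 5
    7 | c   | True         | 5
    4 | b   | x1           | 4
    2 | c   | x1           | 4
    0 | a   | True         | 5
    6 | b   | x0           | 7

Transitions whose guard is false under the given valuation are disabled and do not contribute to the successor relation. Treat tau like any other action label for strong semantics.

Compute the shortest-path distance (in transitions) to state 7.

Answer: UNREACHABLE

Trace:
BFS to 7:
  L0 = {0}
  L1 = {5}
  L2 = {3,6}
7 never appears.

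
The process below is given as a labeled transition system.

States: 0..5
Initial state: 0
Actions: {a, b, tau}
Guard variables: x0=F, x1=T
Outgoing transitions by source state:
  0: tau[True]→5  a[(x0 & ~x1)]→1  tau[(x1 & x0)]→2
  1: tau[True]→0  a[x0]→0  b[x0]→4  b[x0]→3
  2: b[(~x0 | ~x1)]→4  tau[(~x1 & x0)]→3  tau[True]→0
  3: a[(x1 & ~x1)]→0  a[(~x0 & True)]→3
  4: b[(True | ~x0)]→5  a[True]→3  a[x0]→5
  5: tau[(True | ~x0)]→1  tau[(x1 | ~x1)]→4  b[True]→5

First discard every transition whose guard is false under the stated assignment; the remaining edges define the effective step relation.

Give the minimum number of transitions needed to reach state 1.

Answer: 2

Working:
Layered search for 1:
  L0 = {0}
  L1 = {5}
  L2 = {1,4}
depth(1)=2, e.g. tau·tau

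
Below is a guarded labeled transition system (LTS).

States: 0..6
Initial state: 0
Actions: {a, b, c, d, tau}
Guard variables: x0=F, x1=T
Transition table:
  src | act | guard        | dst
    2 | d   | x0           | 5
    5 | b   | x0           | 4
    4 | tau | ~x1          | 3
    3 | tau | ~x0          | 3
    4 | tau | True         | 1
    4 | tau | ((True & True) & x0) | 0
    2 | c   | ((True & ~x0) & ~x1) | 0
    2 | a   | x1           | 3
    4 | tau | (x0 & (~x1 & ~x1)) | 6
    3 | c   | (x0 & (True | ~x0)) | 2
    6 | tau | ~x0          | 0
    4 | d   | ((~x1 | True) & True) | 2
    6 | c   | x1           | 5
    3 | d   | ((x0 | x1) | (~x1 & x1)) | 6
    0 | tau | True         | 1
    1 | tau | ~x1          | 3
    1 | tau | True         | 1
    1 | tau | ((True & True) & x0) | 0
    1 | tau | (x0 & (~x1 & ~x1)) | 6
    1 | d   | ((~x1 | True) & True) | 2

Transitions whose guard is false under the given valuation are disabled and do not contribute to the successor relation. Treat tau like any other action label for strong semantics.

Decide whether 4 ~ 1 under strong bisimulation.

Answer: BISIMILAR

Trace:
Bisimulation quotient by refinement:
  π0 = {{0,1,2,3,4,5,6}}
  π1 = {{0},{1,3,4},{2},{5},{6}}
  π2 = {{0},{1,4},{2},{3},{5},{6}}
stable after 3 split(s): 6 block(s)
[4]={1,4}  [1]={1,4}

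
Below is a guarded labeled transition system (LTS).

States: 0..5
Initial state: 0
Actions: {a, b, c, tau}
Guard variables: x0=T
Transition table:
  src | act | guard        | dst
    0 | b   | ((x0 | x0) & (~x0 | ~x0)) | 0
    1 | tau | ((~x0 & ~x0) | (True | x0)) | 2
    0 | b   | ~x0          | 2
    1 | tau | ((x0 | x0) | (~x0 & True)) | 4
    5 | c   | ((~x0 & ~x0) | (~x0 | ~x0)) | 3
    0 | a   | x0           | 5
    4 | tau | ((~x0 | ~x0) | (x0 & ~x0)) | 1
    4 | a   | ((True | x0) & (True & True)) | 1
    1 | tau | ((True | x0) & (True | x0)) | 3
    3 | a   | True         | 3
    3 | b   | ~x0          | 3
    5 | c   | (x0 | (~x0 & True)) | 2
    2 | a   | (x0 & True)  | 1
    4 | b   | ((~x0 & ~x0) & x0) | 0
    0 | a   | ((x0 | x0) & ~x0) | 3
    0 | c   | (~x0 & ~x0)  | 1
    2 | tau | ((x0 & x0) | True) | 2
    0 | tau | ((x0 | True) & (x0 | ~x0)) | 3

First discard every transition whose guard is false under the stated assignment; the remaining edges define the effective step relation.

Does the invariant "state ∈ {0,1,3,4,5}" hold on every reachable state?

Safe = {0,1,3,4,5}
Reach set: {0,1,2,3,4,5}
  0: ok
  1: ok
  2: ✗ unsafe
  3: ok
  4: ok
  5: ok
witness against invariant: a·c → 2

Answer: INVARIANT VIOLATED at state 2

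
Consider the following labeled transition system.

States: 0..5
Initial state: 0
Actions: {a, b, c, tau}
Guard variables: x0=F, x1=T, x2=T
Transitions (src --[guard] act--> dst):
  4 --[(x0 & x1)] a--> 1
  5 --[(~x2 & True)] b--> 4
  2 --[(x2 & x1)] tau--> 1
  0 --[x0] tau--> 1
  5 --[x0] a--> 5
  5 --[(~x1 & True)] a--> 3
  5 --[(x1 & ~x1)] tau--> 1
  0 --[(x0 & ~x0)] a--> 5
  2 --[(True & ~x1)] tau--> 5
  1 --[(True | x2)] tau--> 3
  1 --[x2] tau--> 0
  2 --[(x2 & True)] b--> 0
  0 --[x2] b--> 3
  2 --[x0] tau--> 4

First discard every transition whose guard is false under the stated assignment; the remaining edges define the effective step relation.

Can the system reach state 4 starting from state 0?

Answer: UNREACHABLE

Working:
5 transition(s) survive guard evaluation.
L0 = {0}
L1 = {3}  cumulative {0,3}
R = {0,3}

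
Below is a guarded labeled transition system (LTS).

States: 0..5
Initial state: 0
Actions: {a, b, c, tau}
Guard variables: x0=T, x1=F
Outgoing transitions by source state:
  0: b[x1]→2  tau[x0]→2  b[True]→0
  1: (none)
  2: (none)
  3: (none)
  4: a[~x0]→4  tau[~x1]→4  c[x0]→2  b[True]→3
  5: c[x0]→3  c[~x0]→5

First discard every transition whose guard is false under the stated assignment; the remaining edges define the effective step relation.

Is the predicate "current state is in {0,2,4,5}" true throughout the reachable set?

Inv-set: {0,2,4,5}
Reachable = {0,2}
  0: safe
  2: safe

Answer: INVARIANT HOLDS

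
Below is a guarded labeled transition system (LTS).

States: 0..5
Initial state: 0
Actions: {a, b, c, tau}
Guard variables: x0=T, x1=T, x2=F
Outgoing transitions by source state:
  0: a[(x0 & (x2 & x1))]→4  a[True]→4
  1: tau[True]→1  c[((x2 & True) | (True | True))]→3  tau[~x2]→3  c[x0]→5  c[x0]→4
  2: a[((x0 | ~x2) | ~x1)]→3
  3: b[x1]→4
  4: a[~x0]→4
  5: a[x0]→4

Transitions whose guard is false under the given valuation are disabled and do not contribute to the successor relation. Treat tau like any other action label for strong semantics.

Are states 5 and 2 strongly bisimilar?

Answer: NOT BISIMILAR

Analysis:
Refine partition for ~:
  round 0: {{0,1,2,3,4,5}}
  round 1: {{0,2,5},{1},{3},{4}}
  round 2: {{0,5},{1},{2},{3},{4}}
Fixed point at round 3; 5 class(es).
class of 5: {0,5}; class of 2: {2}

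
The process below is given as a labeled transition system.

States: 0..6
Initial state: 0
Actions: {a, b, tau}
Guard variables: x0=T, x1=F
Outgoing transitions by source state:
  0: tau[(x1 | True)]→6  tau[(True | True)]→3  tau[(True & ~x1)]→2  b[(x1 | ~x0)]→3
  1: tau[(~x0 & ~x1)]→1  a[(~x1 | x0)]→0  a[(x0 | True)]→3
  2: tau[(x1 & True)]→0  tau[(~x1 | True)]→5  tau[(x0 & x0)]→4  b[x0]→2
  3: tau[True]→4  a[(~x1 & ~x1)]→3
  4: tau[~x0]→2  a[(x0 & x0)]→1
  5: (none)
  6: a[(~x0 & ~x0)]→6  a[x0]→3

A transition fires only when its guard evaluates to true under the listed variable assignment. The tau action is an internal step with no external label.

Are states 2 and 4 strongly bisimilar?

Answer: NOT BISIMILAR

Trace:
Compute ~ classes (split until stable):
  P[0] = {{0,1,2,3,4,5,6}}
  P[1] = {{0},{1,4,6},{2},{3},{5}}
  P[2] = {{0},{1},{2},{3},{4},{5},{6}}
Fixed point at round 3; 7 class(es).
2∈{2}, 4∈{4}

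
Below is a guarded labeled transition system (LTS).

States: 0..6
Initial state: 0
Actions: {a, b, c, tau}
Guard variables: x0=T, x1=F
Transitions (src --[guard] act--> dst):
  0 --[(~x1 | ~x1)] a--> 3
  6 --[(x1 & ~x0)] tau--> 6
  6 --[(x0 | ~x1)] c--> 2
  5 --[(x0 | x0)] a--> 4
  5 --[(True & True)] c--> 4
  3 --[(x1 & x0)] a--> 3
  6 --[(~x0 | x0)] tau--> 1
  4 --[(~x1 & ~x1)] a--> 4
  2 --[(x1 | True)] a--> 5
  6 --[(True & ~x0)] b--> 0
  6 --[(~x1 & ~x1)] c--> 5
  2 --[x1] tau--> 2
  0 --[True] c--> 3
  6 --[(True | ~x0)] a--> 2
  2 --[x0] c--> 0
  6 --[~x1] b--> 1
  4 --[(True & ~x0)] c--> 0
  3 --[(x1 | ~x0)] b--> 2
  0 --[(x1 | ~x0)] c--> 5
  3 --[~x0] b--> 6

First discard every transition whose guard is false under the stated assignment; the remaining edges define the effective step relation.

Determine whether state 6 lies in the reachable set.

After dropping false guards: 12 live edges.
L0 = {0}
L1 = {3}  cumulative {0,3}
R = {0,3}

Answer: UNREACHABLE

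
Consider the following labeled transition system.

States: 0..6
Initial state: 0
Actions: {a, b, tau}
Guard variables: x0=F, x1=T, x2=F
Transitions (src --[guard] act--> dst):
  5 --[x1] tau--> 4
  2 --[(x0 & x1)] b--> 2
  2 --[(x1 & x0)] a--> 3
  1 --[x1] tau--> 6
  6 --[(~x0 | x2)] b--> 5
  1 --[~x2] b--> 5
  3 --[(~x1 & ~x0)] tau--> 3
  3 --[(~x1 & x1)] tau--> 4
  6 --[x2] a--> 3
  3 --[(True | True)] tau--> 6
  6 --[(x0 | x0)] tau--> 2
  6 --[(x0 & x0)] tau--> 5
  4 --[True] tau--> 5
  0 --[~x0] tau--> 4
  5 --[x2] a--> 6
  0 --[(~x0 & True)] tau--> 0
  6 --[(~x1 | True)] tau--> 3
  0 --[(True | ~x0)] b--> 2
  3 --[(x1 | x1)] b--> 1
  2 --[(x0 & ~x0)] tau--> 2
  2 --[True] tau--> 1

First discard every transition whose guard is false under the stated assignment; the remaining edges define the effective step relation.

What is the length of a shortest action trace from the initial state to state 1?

BFS to 1:
  depth 0: {0}
  depth 1: {2,4}
  depth 2: {1,5}
1 enters at depth 2; path b·tau

Answer: 2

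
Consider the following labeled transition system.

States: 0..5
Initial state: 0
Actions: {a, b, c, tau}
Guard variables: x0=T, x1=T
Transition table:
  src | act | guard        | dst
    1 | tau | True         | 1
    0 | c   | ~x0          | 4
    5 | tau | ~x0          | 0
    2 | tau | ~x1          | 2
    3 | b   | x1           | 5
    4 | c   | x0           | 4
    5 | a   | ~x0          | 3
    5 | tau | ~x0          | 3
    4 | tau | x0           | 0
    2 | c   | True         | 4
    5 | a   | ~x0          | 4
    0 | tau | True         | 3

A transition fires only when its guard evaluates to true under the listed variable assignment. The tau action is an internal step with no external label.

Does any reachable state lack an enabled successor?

Answer: DEADLOCK at state 5

Analysis:
R = {0,3,5}
  0: tau→3  [1 out]
  3: b→5  [1 out]
  5: ∅  [STUCK]
trace reaching 5: tau·b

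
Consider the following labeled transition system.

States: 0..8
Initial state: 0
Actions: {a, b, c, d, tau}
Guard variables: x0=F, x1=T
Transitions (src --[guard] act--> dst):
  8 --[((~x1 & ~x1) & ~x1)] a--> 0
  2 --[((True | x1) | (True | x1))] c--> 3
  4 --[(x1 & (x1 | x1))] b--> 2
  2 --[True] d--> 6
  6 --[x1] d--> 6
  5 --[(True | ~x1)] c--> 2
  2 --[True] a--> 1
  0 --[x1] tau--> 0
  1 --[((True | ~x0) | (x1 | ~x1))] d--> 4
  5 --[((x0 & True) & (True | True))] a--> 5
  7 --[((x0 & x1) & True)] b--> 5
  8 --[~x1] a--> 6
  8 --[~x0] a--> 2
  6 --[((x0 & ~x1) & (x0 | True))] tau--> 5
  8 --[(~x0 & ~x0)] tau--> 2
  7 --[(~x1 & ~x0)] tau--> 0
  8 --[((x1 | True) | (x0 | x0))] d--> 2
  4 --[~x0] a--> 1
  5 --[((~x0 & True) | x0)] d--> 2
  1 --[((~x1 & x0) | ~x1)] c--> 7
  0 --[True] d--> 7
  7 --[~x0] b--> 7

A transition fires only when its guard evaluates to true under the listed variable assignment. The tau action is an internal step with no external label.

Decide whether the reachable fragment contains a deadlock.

Answer: DEADLOCK-FREE

Working:
R = {0,7}
  0: d→7  tau→0  [2 out]
  7: b→7  [1 out]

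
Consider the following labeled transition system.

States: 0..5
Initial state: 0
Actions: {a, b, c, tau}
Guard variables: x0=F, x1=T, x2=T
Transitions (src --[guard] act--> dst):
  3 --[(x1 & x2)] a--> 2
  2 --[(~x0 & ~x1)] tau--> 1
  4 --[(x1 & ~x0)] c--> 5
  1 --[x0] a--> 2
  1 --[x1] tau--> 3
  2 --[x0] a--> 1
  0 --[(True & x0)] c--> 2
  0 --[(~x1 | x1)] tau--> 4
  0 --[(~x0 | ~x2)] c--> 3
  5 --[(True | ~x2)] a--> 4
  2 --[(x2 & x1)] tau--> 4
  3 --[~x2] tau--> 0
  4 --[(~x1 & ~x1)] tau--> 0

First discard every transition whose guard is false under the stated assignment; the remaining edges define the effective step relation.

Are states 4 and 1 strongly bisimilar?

Refine partition for ~:
  π0 = {{0,1,2,3,4,5}}
  π1 = {{0},{1,2},{3,5},{4}}
  π2 = {{0},{1},{2},{3},{4},{5}}
stable after 3 split(s): 6 block(s)
[4]={4}  [1]={1}

Answer: NOT BISIMILAR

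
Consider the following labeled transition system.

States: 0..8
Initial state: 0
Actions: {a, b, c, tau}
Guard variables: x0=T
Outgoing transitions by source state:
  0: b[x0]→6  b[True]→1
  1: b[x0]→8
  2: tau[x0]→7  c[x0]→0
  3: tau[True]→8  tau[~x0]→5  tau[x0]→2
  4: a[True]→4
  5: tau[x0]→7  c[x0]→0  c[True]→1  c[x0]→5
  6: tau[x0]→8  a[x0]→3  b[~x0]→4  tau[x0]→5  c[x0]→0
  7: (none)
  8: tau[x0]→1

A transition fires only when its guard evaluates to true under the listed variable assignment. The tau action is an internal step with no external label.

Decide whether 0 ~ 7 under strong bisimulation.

Answer: NOT BISIMILAR

Analysis:
Compute ~ classes (split until stable):
  π0 = {{0,1,2,3,4,5,6,7,8}}
  π1 = {{0,1},{2,5},{3,8},{4},{6},{7}}
  π2 = {{0},{1},{2},{3},{4},{5},{6},{7},{8}}
Fixed point at round 3; 9 class(es).
[0]={0}  [7]={7}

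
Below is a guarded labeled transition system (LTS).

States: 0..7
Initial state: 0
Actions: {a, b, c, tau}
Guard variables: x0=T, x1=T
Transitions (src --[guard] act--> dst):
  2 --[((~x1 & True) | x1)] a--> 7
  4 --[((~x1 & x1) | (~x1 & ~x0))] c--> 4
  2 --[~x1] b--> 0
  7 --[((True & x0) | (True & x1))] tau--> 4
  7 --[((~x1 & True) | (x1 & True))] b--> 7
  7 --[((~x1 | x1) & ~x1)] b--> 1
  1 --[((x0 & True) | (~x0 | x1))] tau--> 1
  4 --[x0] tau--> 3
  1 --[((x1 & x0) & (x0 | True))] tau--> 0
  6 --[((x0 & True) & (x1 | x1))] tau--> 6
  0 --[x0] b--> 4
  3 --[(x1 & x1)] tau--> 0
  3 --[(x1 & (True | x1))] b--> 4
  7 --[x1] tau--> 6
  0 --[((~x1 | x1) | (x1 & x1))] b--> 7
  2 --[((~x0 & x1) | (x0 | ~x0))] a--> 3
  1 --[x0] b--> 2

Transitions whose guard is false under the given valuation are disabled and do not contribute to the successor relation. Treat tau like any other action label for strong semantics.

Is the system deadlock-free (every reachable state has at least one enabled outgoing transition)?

Reach set: {0,3,4,6,7}
  0: b→4  b→7  [2 out]
  3: b→4  tau→0  [2 out]
  4: tau→3  [1 out]
  6: tau→6  [1 out]
  7: b→7  tau→4  tau→6  [3 out]

Answer: DEADLOCK-FREE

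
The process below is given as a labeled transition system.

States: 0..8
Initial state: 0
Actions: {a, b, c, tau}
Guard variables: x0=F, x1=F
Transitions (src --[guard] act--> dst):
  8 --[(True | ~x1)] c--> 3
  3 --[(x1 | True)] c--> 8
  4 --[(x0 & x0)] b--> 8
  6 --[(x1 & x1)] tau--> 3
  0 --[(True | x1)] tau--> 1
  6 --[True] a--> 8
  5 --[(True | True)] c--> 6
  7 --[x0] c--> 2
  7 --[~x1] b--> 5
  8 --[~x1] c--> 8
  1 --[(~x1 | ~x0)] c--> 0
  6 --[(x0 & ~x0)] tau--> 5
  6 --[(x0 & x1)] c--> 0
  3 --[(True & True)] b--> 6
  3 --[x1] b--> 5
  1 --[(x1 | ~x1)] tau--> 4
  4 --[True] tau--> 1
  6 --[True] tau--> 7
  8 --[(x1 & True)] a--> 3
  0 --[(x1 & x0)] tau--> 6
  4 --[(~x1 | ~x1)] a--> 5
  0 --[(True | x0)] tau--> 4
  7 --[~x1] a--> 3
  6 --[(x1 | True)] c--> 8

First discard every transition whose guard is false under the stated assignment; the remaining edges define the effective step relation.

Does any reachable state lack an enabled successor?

Answer: DEADLOCK-FREE

Working:
Reachable = {0,1,3,4,5,6,7,8}
  0: tau→1  tau→4  [2 exit(s)]
  1: c→0  tau→4  [2 exit(s)]
  3: b→6  c→8  [2 exit(s)]
  4: a→5  tau→1  [2 exit(s)]
  5: c→6  [1 exit(s)]
  6: a→8  c→8  tau→7  [3 exit(s)]
  7: a→3  b→5  [2 exit(s)]
  8: c→3  c→8  [2 exit(s)]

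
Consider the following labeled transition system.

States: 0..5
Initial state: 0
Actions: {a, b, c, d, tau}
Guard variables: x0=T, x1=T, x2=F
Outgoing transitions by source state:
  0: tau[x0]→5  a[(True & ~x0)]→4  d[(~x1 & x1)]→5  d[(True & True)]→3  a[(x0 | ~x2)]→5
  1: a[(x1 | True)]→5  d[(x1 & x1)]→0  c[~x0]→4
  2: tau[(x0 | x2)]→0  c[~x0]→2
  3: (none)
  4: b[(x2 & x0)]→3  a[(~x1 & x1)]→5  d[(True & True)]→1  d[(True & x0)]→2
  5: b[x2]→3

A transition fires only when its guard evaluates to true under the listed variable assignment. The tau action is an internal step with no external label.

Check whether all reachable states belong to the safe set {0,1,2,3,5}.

Allowed set {0,1,2,3,5}
Reachable = {0,3,5}
  0: ok
  3: ok
  5: ok

Answer: INVARIANT HOLDS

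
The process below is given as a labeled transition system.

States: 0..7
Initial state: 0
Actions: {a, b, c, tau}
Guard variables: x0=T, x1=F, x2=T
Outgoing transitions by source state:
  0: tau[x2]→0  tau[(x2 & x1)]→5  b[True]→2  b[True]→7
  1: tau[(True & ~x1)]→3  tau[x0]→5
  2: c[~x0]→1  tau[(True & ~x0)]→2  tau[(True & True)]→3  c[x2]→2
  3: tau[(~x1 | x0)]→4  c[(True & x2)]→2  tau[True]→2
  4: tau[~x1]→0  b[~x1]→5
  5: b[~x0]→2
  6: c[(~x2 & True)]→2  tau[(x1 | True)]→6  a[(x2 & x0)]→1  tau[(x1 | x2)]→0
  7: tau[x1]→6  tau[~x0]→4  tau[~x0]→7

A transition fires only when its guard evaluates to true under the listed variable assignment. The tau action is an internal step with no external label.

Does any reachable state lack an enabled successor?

Reach set: {0,2,3,4,5,7}
  0: b→2  b→7  tau→0  [deg 3]
  2: c→2  tau→3  [deg 2]
  3: c→2  tau→2  tau→4  [deg 3]
  4: b→5  tau→0  [deg 2]
  5: ∅  [STUCK]
  7: ∅  [STUCK]
Path to 5: b·tau·tau·b

Answer: DEADLOCK at state 5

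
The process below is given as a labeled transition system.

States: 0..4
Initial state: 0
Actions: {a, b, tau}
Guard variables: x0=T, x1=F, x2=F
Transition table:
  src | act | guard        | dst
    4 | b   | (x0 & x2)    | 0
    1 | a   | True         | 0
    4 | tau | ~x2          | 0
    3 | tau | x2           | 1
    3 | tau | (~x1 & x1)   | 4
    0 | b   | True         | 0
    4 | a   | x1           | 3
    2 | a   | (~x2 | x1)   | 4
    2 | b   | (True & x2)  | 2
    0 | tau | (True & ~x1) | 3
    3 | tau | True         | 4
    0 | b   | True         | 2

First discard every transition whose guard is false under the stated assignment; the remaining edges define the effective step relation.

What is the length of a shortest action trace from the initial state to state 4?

Layered search for 4:
  L0 = {0}
  L1 = {2,3}
  L2 = {4}
first hit 4 at d=2 via b·a

Answer: 2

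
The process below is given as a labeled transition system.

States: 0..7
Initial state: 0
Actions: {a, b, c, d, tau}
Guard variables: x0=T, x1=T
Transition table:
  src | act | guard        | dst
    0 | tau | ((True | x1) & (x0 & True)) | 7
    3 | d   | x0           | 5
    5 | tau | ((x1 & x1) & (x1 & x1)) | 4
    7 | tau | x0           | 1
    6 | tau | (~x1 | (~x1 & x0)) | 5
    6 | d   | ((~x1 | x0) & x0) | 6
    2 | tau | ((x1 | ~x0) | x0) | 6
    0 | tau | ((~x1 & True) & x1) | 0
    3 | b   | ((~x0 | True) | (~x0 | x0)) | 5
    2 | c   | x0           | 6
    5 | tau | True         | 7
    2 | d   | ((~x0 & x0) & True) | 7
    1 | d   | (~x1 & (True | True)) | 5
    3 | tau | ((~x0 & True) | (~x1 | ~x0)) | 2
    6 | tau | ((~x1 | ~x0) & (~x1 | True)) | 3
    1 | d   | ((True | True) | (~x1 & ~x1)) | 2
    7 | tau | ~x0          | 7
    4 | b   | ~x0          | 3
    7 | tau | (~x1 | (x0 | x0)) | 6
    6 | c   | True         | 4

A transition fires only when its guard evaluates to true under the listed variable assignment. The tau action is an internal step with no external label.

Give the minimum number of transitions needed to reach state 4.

Answer: 3

Analysis:
Layered search for 4:
  L0 = {0}
  L1 = {7}
  L2 = {1,6}
  L3 = {2,4}
4 enters at depth 3; path tau·tau·c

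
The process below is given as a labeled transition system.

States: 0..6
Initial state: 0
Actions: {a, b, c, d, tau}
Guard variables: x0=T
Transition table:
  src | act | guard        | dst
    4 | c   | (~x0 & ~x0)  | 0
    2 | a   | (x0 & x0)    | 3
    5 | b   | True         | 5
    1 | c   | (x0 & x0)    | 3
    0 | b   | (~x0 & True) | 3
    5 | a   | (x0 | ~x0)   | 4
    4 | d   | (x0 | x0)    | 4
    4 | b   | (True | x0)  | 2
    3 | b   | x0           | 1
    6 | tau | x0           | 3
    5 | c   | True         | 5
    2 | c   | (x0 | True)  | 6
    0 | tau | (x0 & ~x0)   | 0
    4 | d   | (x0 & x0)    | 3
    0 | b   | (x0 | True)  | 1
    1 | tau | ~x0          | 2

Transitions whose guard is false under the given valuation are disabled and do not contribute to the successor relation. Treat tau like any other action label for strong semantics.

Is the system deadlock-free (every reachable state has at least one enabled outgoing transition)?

Reachable = {0,1,3}
  0: b→1  [1 exit(s)]
  1: c→3  [1 exit(s)]
  3: b→1  [1 exit(s)]

Answer: DEADLOCK-FREE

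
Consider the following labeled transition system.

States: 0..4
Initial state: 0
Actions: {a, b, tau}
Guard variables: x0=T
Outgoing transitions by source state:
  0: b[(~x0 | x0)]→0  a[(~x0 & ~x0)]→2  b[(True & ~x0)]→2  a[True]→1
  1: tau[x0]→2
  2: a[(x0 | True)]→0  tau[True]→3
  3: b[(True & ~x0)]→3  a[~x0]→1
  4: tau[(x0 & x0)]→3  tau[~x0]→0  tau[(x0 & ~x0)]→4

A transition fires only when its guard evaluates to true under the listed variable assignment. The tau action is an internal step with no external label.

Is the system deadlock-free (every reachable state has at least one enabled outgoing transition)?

Reachable = {0,1,2,3}
  0: a→1  b→0  [2 exit(s)]
  1: tau→2  [1 exit(s)]
  2: a→0  tau→3  [2 exit(s)]
  3: ∅  [deadlock]
trace reaching 3: a·tau·tau

Answer: DEADLOCK at state 3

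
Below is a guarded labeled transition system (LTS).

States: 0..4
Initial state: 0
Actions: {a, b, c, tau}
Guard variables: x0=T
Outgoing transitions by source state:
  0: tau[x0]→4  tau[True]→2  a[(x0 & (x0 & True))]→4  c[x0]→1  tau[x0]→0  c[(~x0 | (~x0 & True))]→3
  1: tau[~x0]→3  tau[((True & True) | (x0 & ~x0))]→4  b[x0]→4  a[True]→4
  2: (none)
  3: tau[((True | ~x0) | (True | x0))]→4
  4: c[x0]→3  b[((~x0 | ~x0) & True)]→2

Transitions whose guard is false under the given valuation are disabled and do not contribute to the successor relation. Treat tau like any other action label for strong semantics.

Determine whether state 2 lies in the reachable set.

Answer: REACHABLE

Working:
Guard filter leaves 10 enabled edge(s).
L0 = {0}
L1 = {1,2,4}  total {0,1,2,4}
L2 = {3}  total {0,1,2,3,4}
Reachable = {0,1,2,3,4}
Path to 2: tau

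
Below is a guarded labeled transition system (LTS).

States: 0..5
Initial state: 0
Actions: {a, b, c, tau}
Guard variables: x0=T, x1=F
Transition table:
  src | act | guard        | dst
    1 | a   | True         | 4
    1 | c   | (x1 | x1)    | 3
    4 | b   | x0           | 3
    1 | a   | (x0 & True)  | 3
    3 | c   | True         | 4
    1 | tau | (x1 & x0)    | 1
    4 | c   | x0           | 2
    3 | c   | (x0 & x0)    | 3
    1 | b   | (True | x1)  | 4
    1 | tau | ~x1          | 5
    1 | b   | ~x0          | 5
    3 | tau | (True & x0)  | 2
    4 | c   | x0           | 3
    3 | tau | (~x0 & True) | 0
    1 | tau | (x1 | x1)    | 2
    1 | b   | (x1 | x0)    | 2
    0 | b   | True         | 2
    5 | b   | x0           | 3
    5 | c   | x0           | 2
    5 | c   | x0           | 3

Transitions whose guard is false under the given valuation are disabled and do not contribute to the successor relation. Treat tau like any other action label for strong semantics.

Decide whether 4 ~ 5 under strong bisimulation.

Refine partition for ~:
  π0 = {{0,1,2,3,4,5}}
  π1 = {{0},{1},{2},{3},{4,5}}
stable after 2 split(s): 5 block(s)
4∈{4,5}, 5∈{4,5}

Answer: BISIMILAR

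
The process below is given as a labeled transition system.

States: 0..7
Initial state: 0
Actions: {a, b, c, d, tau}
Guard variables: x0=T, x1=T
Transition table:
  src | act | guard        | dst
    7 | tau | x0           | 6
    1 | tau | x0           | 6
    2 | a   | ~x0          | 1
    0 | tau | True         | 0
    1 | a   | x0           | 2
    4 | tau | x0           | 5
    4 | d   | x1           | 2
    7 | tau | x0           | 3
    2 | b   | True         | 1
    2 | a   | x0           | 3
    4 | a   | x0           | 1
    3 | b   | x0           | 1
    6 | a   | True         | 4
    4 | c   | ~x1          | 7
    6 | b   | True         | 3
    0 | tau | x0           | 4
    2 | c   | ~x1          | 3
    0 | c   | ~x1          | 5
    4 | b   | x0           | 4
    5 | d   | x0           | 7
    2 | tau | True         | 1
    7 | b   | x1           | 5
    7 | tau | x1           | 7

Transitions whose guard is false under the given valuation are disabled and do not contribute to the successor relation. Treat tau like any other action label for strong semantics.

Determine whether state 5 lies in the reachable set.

After dropping false guards: 19 live edges.
depth 0: {0}
depth 1: {4}  cumulative {0,4}
depth 2: {1,2,5}  cumulative {0,1,2,4,5}
depth 3: {3,6,7}  cumulative {0,1,2,3,4,5,6,7}
R = {0,1,2,3,4,5,6,7}
trace reaching 5: tau·tau

Answer: REACHABLE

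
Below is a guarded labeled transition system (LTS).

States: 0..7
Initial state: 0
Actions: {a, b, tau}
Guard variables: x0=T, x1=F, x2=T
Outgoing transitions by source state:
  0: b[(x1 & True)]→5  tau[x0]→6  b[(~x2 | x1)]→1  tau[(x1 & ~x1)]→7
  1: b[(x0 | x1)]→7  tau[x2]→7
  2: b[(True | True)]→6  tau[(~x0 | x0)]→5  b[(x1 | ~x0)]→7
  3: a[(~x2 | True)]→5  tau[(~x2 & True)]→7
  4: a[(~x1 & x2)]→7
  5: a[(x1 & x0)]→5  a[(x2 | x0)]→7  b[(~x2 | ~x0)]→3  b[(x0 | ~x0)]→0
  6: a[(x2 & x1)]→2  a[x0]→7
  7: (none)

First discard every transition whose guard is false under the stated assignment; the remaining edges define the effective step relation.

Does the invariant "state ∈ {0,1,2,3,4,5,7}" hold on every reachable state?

Safe = {0,1,2,3,4,5,7}
R = {0,6,7}
  0: safe
  6: outside
  7: safe
witness against invariant: tau → 6

Answer: INVARIANT VIOLATED at state 6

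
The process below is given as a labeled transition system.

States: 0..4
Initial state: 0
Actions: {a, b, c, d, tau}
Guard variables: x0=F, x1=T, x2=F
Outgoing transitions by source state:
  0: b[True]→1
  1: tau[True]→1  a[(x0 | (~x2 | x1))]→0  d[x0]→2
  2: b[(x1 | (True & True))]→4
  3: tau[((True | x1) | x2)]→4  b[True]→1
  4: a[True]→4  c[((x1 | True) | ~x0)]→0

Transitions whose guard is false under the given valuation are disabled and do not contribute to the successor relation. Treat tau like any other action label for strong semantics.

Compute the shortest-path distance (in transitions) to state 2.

Answer: UNREACHABLE

Trace:
BFS to 2:
  L0 = {0}
  L1 = {1}
2 never appears.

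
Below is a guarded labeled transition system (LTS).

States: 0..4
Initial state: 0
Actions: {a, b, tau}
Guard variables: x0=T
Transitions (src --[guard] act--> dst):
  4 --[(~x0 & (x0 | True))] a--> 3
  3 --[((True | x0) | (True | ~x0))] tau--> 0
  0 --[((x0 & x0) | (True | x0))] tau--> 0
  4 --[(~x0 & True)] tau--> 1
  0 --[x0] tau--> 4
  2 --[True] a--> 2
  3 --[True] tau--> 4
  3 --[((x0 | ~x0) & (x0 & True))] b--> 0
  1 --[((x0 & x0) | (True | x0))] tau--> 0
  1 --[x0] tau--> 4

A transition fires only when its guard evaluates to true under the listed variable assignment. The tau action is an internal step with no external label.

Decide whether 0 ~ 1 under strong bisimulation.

Compute ~ classes (split until stable):
  round 0: {{0,1,2,3,4}}
  round 1: {{0,1},{2},{3},{4}}
stable after 2 split(s): 4 block(s)
[0]={0,1}  [1]={0,1}

Answer: BISIMILAR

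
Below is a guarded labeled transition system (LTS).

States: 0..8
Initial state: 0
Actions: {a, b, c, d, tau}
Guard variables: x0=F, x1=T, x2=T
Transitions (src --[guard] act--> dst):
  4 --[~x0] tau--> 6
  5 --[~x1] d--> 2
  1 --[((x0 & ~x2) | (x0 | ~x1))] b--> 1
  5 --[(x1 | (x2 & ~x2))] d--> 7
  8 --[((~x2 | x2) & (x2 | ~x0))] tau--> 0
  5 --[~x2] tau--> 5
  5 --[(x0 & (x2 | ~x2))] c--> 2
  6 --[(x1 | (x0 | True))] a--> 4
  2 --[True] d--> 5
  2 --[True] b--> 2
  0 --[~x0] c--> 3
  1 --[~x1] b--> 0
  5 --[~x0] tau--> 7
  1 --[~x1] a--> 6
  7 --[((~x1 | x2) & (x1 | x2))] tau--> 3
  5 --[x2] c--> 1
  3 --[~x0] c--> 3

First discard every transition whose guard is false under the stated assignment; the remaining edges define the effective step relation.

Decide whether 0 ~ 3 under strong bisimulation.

Refine partition for ~:
  round 0: {{0,1,2,3,4,5,6,7,8}}
  round 1: {{0,3},{1},{2},{4,7,8},{5},{6}}
  round 2: {{0,3},{1},{2},{4},{5},{6},{7,8}}
7 equivalence class(es) (converged in 3)
0∈{0,3}, 3∈{0,3}

Answer: BISIMILAR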